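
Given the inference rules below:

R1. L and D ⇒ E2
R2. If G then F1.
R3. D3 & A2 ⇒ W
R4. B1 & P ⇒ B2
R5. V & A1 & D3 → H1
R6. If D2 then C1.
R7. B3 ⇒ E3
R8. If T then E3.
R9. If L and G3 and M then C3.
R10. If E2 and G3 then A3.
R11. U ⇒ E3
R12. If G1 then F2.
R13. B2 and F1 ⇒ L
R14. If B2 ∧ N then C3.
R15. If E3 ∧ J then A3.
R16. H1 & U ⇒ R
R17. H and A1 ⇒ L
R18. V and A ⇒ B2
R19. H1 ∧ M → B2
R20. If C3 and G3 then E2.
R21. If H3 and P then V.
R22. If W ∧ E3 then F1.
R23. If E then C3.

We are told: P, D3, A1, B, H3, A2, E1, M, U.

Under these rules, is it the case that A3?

No

Forward chaining from the given facts derives: W, E3, V, F1, H1, R, B2, L.
Rules concluding A3: R10 needs E2; R15 needs J — none of these are established.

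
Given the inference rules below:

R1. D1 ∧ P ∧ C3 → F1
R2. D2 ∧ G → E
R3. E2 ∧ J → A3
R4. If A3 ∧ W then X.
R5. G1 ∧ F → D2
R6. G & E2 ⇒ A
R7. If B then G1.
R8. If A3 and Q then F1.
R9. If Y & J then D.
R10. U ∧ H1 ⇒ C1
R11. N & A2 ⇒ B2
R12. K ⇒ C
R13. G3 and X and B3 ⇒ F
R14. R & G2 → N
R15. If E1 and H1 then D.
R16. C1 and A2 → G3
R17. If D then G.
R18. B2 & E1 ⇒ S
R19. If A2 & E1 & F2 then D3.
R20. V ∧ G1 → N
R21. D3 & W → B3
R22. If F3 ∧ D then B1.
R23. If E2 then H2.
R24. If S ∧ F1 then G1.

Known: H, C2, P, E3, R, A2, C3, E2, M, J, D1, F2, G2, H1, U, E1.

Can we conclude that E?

Forward chaining from the given facts derives: F1, A3, C1, N, D, G3, G, D3, H2, A, B2, S, G1.
The only rule concluding E is R2, which needs D2; that is never established.

No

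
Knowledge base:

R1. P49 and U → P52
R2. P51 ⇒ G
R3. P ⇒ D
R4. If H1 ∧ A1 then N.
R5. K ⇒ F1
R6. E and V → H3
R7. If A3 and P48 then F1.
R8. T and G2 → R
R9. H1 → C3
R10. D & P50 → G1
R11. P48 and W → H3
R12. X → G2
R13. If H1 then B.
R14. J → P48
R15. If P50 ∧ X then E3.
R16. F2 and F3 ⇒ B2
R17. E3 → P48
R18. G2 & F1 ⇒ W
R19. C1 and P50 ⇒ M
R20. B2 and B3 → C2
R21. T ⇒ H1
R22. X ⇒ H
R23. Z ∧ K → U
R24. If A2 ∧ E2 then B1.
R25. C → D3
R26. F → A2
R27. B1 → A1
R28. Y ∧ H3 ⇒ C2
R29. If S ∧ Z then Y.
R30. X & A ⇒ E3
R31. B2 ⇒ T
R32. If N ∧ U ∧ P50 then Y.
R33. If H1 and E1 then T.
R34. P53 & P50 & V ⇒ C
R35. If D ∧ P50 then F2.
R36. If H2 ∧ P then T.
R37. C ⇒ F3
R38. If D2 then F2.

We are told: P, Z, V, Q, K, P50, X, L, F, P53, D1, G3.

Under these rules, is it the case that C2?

No

Forward chaining from the given facts derives: D, F1, G1, G2, E3, P48, W, H, U, A2, C, F2, F3, H3, B2, D3, T, R, H1, C3, B.
Rules concluding C2: R20 needs B3; R28 needs Y — none of these are established.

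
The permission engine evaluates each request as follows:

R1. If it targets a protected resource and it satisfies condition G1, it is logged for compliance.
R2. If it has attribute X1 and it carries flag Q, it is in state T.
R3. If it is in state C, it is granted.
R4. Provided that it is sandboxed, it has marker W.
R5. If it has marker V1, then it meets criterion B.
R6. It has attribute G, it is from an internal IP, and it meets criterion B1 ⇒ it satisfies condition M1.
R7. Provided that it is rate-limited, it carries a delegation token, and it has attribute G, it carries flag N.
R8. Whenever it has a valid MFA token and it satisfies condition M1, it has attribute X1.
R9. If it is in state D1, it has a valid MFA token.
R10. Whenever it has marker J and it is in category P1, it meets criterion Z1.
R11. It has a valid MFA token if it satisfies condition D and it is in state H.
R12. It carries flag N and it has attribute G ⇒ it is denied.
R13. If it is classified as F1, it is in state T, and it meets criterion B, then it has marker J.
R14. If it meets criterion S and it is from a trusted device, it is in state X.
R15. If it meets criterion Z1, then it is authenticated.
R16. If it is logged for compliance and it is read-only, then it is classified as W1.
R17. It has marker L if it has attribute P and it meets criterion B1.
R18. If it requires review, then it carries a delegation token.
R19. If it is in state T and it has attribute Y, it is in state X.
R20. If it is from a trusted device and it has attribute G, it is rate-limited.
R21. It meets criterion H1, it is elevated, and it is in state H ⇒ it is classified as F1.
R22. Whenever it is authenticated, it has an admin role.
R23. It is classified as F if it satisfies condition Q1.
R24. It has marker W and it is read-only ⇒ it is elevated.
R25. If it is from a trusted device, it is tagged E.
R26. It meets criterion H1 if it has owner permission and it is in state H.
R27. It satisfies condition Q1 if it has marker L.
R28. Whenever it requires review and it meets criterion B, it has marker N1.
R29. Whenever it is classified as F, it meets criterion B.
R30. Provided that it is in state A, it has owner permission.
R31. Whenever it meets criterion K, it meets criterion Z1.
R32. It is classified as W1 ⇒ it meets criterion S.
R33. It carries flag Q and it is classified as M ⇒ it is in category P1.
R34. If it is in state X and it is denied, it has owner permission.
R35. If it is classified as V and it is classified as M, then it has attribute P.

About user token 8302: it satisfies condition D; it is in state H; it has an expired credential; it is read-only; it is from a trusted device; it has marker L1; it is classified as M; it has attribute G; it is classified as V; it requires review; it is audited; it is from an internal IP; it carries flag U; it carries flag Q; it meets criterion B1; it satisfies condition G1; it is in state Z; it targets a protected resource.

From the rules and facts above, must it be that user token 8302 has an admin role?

Forward chaining from the given facts derives: is logged for compliance, satisfies condition M1, has a valid MFA token, is classified as W1, carries a delegation token, is rate-limited, is tagged E, meets criterion S, is in category P1, has attribute P, carries flag N, has attribute X1, is denied, is in state X, has marker L, satisfies condition Q1, has owner permission, is in state T, is classified as F, meets criterion H1, meets criterion B, has marker N1.
The only rule concluding "it has an admin role" is R22, which needs "it is authenticated"; that is never established.

No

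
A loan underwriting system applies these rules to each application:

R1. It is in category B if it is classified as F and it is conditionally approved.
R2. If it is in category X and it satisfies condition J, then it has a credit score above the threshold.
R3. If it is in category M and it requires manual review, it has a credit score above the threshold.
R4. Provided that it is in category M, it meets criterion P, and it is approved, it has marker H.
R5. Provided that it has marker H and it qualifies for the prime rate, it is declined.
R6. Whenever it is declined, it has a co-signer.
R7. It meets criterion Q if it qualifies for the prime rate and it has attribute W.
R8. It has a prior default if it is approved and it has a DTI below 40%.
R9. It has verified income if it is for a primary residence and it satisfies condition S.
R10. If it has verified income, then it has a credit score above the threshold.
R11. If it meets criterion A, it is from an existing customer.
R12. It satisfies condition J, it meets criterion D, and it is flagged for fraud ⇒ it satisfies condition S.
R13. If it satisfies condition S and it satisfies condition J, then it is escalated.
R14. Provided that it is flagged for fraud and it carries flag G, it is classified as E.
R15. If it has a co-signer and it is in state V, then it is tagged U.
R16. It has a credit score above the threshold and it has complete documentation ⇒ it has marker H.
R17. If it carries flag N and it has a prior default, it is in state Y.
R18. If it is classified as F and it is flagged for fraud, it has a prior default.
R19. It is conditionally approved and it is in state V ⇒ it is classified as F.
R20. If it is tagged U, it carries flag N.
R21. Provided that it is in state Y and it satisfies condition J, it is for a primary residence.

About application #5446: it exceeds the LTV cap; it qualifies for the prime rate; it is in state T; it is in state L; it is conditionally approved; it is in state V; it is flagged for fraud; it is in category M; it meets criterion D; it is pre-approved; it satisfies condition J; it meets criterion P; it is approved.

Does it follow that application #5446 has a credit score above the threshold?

Yes

By R4 (it is in category M, it meets criterion P, it is approved): it has marker H.
By R5 (it has marker H, it qualifies for the prime rate): it is declined.
By R6 (it is declined): it has a co-signer.
By R12 (it satisfies condition J, it meets criterion D, it is flagged for fraud): it satisfies condition S.
By R15 (it has a co-signer, it is in state V): it is tagged U.
By R19 (it is conditionally approved, it is in state V): it is classified as F.
By R20 (it is tagged U): it carries flag N.
By R18 (it is classified as F, it is flagged for fraud): it has a prior default.
By R17 (it carries flag N, it has a prior default): it is in state Y.
By R21 (it is in state Y, it satisfies condition J): it is for a primary residence.
By R9 (it is for a primary residence, it satisfies condition S): it has verified income.
By R10 (it has verified income): it has a credit score above the threshold.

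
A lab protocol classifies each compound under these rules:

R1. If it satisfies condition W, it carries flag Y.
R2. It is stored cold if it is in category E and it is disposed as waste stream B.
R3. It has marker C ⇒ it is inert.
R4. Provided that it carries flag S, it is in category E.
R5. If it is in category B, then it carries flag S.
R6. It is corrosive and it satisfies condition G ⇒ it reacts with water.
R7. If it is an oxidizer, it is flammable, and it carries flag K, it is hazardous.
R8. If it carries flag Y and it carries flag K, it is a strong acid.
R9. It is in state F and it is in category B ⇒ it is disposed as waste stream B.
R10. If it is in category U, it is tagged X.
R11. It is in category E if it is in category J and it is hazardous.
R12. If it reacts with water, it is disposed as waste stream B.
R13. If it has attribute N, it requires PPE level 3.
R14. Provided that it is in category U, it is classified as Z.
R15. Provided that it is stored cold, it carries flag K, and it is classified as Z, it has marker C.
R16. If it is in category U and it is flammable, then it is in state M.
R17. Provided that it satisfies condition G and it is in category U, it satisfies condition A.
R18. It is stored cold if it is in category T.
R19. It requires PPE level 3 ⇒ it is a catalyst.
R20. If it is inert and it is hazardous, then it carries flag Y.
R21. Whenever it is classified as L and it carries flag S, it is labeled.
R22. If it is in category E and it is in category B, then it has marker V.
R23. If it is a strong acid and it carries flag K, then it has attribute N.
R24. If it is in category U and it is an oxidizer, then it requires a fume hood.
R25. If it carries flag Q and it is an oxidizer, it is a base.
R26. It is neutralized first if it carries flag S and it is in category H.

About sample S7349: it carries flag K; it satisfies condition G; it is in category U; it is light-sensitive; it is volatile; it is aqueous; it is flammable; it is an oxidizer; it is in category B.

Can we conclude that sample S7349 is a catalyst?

No

Forward chaining from the given facts derives: carries flag S, is hazardous, is tagged X, is classified as Z, is in state M, satisfies condition A, requires a fume hood, is in category E, has marker V.
The only rule concluding "it is a catalyst" is R19, which needs "it requires PPE level 3"; that is never established.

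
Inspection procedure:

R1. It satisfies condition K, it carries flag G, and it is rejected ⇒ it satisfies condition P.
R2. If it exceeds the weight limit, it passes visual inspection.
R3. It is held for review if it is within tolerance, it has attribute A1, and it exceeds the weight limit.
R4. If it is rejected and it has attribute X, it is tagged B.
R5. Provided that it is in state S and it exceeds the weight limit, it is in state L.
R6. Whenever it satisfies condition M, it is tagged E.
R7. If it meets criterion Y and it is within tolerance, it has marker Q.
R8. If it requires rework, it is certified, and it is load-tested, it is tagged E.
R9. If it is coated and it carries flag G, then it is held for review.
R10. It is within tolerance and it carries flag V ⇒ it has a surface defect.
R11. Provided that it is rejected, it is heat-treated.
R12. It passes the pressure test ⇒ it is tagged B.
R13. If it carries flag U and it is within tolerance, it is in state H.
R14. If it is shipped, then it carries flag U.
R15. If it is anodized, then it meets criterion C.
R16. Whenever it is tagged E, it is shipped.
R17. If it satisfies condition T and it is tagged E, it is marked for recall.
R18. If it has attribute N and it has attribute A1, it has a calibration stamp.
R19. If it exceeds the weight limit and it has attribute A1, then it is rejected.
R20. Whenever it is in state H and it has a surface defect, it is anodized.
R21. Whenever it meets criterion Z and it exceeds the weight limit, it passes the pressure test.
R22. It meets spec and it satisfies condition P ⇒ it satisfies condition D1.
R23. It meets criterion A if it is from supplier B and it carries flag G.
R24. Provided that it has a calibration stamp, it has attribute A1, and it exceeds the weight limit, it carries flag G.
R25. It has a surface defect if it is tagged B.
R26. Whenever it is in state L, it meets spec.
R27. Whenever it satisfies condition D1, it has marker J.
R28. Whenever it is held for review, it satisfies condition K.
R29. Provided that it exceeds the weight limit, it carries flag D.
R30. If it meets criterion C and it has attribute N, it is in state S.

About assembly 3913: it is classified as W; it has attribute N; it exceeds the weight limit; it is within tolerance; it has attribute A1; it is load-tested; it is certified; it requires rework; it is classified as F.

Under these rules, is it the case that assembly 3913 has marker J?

Forward chaining from the given facts derives: passes visual inspection, is held for review, is tagged E, is shipped, has a calibration stamp, is rejected, carries flag G, satisfies condition K, carries flag D, satisfies condition P, is heat-treated, carries flag U, is in state H.
The only rule concluding "it has marker J" is R27, which needs "it satisfies condition D1"; that is never established.

No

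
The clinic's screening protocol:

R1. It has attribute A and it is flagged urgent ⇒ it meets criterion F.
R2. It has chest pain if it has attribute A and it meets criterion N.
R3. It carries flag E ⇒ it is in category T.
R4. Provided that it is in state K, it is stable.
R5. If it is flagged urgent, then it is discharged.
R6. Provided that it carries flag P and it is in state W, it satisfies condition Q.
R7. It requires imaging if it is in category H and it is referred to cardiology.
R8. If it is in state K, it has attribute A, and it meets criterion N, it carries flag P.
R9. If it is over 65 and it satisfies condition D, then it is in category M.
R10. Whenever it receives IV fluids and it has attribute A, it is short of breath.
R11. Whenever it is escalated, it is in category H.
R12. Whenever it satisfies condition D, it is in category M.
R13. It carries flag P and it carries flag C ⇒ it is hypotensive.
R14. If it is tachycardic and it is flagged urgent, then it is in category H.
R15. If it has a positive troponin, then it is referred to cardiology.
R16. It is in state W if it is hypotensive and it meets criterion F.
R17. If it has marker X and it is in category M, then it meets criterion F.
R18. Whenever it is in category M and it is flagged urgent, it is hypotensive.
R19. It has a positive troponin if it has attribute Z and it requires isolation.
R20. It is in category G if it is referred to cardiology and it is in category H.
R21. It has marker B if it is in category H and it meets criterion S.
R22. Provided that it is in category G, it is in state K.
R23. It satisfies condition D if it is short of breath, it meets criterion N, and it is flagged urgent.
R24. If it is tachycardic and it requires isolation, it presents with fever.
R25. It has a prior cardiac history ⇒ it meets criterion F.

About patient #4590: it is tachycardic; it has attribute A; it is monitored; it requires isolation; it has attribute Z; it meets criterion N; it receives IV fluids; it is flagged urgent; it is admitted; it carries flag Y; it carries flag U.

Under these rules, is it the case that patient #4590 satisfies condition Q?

Yes

By R1 (it has attribute A, it is flagged urgent): it meets criterion F.
By R10 (it receives IV fluids, it has attribute A): it is short of breath.
By R14 (it is tachycardic, it is flagged urgent): it is in category H.
By R19 (it has attribute Z, it requires isolation): it has a positive troponin.
By R23 (it is short of breath, it meets criterion N, it is flagged urgent): it satisfies condition D.
By R12 (it satisfies condition D): it is in category M.
By R15 (it has a positive troponin): it is referred to cardiology.
By R18 (it is in category M, it is flagged urgent): it is hypotensive.
By R20 (it is referred to cardiology, it is in category H): it is in category G.
By R22 (it is in category G): it is in state K.
By R8 (it is in state K, it has attribute A, it meets criterion N): it carries flag P.
By R16 (it is hypotensive, it meets criterion F): it is in state W.
By R6 (it carries flag P, it is in state W): it satisfies condition Q.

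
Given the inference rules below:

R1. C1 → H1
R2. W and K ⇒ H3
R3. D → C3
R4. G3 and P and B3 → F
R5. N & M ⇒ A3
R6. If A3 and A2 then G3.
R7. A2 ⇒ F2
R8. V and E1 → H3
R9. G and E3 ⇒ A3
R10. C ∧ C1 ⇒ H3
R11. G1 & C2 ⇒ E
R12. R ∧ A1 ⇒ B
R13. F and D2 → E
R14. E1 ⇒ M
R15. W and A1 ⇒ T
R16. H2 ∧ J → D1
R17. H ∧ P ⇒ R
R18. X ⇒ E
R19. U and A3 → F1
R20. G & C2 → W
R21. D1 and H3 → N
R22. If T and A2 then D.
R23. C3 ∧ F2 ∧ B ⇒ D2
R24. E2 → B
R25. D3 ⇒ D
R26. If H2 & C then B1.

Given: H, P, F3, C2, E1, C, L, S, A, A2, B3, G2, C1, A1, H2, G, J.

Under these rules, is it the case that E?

F2  (by R7: A2)
H3  (by R10: C, C1)
M  (by R14: E1)
D1  (by R16: H2, J)
R  (by R17: H, P)
W  (by R20: G, C2)
N  (by R21: D1, H3)
A3  (by R5: N, M)
G3  (by R6: A3, A2)
B  (by R12: R, A1)
T  (by R15: W, A1)
D  (by R22: T, A2)
C3  (by R3: D)
F  (by R4: G3, P, B3)
D2  (by R23: C3, F2, B)
E  (by R13: F, D2)

Yes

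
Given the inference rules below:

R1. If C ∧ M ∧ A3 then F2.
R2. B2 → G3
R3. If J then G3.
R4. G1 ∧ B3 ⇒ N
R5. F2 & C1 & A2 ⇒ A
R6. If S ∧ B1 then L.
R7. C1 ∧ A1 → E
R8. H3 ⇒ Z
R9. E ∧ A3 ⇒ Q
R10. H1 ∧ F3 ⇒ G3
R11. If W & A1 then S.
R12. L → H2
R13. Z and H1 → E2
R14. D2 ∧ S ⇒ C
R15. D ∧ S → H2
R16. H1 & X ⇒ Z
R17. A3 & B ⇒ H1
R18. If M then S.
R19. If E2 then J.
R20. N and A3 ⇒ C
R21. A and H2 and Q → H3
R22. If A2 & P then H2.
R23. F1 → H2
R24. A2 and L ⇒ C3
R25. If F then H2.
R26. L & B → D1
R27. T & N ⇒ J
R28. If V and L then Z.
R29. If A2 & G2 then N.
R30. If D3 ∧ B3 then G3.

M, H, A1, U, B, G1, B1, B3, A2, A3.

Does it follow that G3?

No

Forward chaining from the given facts derives: N, H1, S, C, F2, L, H2, C3, D1.
Rules concluding G3: R2 needs B2; R3 needs J; R10 needs F3; R30 needs D3 — none of these are established.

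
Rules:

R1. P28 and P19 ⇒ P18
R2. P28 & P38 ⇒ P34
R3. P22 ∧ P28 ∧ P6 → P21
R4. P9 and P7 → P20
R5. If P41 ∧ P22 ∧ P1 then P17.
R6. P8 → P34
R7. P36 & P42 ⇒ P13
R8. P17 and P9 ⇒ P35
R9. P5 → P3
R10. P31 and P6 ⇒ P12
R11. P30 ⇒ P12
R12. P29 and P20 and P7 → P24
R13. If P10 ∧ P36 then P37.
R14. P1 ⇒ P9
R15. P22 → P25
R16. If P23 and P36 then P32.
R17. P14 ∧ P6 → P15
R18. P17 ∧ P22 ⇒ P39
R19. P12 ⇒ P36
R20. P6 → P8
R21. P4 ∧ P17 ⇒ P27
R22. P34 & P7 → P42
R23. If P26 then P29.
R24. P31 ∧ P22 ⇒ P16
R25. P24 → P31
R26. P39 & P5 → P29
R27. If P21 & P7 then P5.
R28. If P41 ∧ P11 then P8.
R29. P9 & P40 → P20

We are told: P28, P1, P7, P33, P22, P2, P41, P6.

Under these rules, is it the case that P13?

Yes

P21  (by R3: P22, P28, P6)
P17  (by R5: P41, P22, P1)
P9  (by R14: P1)
P39  (by R18: P17, P22)
P8  (by R20: P6)
P5  (by R27: P21, P7)
P20  (by R4: P9, P7)
P34  (by R6: P8)
P42  (by R22: P34, P7)
P29  (by R26: P39, P5)
P24  (by R12: P29, P20, P7)
P31  (by R25: P24)
P12  (by R10: P31, P6)
P36  (by R19: P12)
P13  (by R7: P36, P42)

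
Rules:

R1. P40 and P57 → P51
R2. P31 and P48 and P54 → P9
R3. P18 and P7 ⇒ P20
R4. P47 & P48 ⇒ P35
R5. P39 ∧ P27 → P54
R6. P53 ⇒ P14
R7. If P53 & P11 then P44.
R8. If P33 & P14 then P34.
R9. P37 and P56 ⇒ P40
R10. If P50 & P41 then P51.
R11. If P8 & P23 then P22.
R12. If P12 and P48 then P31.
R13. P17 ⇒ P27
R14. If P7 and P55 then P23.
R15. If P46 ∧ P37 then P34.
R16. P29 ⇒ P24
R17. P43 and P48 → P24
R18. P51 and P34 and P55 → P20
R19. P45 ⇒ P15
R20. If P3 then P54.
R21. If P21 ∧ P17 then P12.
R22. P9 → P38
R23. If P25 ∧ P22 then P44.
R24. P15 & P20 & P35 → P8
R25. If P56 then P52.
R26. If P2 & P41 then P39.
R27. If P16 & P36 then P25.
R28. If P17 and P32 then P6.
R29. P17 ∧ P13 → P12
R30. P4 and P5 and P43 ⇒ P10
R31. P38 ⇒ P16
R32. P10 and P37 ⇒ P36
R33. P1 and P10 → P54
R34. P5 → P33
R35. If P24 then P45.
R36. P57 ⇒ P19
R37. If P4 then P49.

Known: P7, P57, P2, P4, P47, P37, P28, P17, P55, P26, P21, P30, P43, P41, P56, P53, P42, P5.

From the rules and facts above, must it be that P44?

No

Forward chaining from the given facts derives: P14, P40, P27, P23, P12, P52, P39, P10, P36, P33, P19, P49, P51, P54, P34, P20.
Rules concluding P44: R7 needs P11; R23 needs P25 — none of these are established.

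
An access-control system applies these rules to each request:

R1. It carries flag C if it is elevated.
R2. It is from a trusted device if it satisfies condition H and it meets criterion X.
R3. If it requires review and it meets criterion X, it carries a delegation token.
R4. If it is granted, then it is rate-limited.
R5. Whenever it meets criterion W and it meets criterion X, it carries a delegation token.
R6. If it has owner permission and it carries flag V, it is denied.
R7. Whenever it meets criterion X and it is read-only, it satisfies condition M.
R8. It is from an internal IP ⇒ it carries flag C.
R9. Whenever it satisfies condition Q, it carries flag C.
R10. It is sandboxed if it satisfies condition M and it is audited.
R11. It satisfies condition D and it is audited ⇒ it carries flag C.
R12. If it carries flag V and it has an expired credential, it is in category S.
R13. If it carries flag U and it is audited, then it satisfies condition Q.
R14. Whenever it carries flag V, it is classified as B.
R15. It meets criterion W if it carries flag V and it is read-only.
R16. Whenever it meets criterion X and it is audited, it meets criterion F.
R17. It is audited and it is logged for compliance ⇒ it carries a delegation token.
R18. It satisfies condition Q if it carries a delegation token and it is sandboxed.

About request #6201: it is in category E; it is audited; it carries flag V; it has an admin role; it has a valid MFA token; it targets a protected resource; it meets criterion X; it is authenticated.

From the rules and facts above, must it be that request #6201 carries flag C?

No

Forward chaining from the given facts derives: is classified as B, meets criterion F.
Rules concluding "it carries flag C": R1 needs "it is elevated"; R8 needs "it is from an internal IP"; R9 needs "it satisfies condition Q"; R11 needs "it satisfies condition D" — none of these are established.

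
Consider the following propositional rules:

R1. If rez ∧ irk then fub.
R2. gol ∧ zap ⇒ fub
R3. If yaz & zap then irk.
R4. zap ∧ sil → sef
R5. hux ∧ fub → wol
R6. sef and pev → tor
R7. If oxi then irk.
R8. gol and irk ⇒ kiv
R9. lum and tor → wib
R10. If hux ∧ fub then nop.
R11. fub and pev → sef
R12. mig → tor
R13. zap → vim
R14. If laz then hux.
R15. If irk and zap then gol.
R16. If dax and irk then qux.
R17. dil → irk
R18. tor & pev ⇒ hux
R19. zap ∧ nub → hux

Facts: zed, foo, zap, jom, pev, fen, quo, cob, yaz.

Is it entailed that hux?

Yes

irk  (by R3: yaz, zap)
gol  (by R15: irk, zap)
fub  (by R2: gol, zap)
sef  (by R11: fub, pev)
tor  (by R6: sef, pev)
hux  (by R18: tor, pev)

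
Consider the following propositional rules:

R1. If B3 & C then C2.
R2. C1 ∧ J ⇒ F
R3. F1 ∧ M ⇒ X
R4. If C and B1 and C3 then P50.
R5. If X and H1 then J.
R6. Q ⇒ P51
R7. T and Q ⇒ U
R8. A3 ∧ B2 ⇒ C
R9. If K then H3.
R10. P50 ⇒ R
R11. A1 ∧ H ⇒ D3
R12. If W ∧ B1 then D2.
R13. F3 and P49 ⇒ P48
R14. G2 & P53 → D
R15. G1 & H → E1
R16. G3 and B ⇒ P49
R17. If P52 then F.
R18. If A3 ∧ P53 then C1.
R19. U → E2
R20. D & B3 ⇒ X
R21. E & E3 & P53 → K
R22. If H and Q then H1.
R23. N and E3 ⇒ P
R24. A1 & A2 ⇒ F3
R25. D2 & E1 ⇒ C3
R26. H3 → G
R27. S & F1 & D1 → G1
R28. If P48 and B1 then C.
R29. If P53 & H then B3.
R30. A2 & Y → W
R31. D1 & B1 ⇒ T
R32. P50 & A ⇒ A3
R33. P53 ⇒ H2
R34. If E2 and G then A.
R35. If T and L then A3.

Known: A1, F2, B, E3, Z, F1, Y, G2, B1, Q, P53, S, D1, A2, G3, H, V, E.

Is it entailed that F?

Yes

D  (by R14: G2, P53)
P49  (by R16: G3, B)
K  (by R21: E, E3, P53)
H1  (by R22: H, Q)
F3  (by R24: A1, A2)
G1  (by R27: S, F1, D1)
B3  (by R29: P53, H)
W  (by R30: A2, Y)
T  (by R31: D1, B1)
U  (by R7: T, Q)
H3  (by R9: K)
D2  (by R12: W, B1)
P48  (by R13: F3, P49)
E1  (by R15: G1, H)
E2  (by R19: U)
X  (by R20: D, B3)
C3  (by R25: D2, E1)
G  (by R26: H3)
C  (by R28: P48, B1)
A  (by R34: E2, G)
P50  (by R4: C, B1, C3)
J  (by R5: X, H1)
A3  (by R32: P50, A)
C1  (by R18: A3, P53)
F  (by R2: C1, J)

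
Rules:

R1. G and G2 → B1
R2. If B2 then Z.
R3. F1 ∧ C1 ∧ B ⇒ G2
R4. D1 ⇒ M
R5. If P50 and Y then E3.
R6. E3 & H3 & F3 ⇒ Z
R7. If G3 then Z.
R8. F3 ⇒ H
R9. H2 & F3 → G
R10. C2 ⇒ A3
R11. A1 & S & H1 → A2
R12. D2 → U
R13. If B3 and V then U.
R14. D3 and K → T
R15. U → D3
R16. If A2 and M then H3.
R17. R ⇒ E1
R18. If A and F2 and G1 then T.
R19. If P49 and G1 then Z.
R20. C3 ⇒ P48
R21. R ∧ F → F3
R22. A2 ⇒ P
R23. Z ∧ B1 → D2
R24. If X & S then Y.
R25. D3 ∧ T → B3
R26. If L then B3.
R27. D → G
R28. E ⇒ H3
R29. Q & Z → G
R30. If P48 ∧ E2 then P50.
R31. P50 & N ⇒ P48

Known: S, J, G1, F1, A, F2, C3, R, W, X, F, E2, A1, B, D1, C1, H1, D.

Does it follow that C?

Forward chaining from the given facts derives: G2, M, A2, H3, E1, T, P48, F3, P, Y, G, P50, B1, E3, Z, H, D2, U, D3, B3.
No rule has C as its conclusion, and it is not among the given facts.

No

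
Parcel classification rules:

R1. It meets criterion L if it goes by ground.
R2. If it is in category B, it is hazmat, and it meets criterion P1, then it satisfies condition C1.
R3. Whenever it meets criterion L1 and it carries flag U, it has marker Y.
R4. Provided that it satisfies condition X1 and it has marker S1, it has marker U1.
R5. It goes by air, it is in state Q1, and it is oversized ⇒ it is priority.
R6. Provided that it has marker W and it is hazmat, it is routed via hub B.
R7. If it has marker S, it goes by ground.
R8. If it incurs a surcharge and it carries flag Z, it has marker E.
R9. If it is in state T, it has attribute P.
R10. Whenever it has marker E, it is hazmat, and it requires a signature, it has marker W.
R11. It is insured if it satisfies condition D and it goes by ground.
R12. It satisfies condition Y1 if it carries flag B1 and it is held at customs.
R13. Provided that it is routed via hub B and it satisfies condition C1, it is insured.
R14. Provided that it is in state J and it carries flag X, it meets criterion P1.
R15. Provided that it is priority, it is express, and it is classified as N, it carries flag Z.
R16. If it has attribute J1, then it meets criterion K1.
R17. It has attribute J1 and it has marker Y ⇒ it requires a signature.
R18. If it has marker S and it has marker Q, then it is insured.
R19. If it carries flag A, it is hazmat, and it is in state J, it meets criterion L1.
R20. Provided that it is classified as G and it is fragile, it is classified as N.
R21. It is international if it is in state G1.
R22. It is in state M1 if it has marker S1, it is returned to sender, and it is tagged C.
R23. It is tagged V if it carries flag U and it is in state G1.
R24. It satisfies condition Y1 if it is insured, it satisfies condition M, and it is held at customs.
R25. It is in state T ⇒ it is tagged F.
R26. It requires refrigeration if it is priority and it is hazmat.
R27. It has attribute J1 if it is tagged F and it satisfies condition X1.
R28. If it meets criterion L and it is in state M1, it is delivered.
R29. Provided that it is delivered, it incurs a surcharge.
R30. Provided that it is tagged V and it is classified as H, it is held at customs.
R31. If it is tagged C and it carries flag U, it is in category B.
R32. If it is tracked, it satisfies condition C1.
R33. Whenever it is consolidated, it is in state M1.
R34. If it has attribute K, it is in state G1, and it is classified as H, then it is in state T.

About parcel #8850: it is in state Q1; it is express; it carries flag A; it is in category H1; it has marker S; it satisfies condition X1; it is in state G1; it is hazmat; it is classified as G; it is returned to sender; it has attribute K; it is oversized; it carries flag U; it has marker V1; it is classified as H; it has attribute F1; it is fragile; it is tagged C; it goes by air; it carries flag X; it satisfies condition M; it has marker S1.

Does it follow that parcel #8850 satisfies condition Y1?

Forward chaining from the given facts derives: has marker U1, is priority, goes by ground, is classified as N, is international, is in state M1, is tagged V, requires refrigeration, is held at customs, is in category B, is in state T, meets criterion L, has attribute P, carries flag Z, is tagged F, has attribute J1, is delivered, incurs a surcharge, has marker E, meets criterion K1.
Rules concluding "it satisfies condition Y1": R12 needs "it carries flag B1"; R24 needs "it is insured" — none of these are established.

No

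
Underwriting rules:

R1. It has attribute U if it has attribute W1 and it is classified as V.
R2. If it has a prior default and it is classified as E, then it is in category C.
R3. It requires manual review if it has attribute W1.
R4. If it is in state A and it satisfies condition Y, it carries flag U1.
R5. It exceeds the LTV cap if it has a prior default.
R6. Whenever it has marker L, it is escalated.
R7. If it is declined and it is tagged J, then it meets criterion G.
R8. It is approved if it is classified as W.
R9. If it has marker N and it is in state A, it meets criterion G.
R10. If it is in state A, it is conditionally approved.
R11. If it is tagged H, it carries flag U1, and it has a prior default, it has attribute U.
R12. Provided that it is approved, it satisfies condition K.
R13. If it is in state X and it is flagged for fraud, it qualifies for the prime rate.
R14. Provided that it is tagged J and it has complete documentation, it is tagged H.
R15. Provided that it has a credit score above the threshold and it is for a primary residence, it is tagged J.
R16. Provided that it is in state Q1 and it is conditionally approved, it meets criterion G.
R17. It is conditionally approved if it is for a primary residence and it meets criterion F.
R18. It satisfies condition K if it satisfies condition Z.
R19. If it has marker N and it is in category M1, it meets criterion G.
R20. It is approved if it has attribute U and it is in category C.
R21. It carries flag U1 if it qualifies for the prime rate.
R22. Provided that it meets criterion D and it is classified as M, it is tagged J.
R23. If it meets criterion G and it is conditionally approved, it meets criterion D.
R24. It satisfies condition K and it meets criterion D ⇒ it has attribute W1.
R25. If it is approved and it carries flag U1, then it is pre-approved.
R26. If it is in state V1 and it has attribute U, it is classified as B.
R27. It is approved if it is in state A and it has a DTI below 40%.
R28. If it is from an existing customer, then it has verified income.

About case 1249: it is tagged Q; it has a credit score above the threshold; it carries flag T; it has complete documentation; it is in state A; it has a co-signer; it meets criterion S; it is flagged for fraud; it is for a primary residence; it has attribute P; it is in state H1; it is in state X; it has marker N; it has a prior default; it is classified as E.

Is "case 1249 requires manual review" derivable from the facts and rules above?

Yes

By R2 (it has a prior default, it is classified as E): it is in category C.
By R9 (it has marker N, it is in state A): it meets criterion G.
By R10 (it is in state A): it is conditionally approved.
By R13 (it is in state X, it is flagged for fraud): it qualifies for the prime rate.
By R15 (it has a credit score above the threshold, it is for a primary residence): it is tagged J.
By R21 (it qualifies for the prime rate): it carries flag U1.
By R23 (it meets criterion G, it is conditionally approved): it meets criterion D.
By R14 (it is tagged J, it has complete documentation): it is tagged H.
By R11 (it is tagged H, it carries flag U1, it has a prior default): it has attribute U.
By R20 (it has attribute U, it is in category C): it is approved.
By R12 (it is approved): it satisfies condition K.
By R24 (it satisfies condition K, it meets criterion D): it has attribute W1.
By R3 (it has attribute W1): it requires manual review.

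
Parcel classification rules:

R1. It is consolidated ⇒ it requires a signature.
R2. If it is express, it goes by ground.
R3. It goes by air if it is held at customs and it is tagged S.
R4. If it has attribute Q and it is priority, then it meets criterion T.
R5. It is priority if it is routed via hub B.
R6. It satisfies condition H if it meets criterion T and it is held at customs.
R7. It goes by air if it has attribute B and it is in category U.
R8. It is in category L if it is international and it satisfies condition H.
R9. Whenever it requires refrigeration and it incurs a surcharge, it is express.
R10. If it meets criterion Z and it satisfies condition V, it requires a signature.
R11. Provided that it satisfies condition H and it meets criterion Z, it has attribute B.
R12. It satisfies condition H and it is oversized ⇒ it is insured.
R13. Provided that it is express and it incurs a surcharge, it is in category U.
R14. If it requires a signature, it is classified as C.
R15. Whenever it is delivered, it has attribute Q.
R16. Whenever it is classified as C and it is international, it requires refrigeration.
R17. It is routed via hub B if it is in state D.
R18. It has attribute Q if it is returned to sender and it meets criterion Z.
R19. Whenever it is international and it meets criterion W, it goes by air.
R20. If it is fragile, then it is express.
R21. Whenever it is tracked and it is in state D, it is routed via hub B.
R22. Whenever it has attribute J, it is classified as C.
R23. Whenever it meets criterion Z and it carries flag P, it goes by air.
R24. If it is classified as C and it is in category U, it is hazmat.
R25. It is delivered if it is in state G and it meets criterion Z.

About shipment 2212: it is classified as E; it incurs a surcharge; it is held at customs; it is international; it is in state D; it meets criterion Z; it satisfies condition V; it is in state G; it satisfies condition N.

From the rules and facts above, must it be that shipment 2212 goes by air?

By R10 (it meets criterion Z, it satisfies condition V): it requires a signature.
By R14 (it requires a signature): it is classified as C.
By R16 (it is classified as C, it is international): it requires refrigeration.
By R17 (it is in state D): it is routed via hub B.
By R25 (it is in state G, it meets criterion Z): it is delivered.
By R5 (it is routed via hub B): it is priority.
By R9 (it requires refrigeration, it incurs a surcharge): it is express.
By R13 (it is express, it incurs a surcharge): it is in category U.
By R15 (it is delivered): it has attribute Q.
By R4 (it has attribute Q, it is priority): it meets criterion T.
By R6 (it meets criterion T, it is held at customs): it satisfies condition H.
By R11 (it satisfies condition H, it meets criterion Z): it has attribute B.
By R7 (it has attribute B, it is in category U): it goes by air.

Yes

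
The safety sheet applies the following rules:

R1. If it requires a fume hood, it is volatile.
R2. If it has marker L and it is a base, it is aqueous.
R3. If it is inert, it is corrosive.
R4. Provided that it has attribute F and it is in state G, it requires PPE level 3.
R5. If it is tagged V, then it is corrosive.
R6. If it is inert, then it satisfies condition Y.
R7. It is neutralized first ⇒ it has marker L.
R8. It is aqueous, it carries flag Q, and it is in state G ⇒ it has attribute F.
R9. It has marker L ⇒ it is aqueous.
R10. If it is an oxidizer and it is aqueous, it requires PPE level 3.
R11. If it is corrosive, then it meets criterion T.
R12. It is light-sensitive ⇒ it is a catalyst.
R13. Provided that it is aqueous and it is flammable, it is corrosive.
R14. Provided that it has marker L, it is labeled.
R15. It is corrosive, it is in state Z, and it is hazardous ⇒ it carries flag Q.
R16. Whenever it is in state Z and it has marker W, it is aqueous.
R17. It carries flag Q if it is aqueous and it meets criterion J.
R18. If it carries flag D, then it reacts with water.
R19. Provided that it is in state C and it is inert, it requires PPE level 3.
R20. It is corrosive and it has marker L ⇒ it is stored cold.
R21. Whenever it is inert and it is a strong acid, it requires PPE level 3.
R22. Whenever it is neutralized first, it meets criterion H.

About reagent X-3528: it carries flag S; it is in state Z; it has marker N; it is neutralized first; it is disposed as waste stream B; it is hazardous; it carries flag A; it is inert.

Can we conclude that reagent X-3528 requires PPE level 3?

Forward chaining from the given facts derives: is corrosive, satisfies condition Y, has marker L, is aqueous, meets criterion T, is labeled, carries flag Q, is stored cold, meets criterion H.
Rules concluding "it requires PPE level 3": R4 needs "it has attribute F"; R10 needs "it is an oxidizer"; R19 needs "it is in state C"; R21 needs "it is a strong acid" — none of these are established.

No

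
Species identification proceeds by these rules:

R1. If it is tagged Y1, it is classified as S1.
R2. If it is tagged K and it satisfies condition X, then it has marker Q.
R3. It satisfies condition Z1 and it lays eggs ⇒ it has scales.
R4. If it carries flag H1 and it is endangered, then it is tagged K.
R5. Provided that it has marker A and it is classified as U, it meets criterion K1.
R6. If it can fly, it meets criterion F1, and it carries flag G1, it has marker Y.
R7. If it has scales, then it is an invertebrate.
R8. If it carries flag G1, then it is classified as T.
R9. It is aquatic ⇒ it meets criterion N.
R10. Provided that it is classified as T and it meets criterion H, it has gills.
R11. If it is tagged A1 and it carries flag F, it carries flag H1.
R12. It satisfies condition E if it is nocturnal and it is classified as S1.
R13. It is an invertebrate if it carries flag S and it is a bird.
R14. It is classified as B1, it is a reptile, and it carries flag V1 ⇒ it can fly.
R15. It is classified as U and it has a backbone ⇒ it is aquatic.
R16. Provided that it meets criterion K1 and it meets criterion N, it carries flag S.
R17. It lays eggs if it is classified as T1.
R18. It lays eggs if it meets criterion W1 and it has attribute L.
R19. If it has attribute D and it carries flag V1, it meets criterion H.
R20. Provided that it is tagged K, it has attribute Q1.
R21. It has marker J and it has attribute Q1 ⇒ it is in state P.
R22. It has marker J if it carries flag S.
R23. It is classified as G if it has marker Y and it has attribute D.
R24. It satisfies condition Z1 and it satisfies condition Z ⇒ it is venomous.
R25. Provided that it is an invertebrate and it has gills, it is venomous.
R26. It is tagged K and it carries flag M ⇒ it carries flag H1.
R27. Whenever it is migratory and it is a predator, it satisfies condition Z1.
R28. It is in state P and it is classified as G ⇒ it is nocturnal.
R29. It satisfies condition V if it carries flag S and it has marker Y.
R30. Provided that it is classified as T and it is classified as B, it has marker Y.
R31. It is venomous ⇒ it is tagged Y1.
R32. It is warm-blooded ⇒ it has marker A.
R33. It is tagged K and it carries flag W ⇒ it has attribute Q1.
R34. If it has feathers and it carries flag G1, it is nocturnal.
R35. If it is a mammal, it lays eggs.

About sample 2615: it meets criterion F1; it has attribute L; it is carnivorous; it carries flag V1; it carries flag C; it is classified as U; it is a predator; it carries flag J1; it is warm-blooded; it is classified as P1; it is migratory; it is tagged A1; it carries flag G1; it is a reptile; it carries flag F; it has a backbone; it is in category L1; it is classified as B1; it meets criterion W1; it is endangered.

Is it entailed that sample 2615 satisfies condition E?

Forward chaining from the given facts derives: is classified as T, carries flag H1, can fly, is aquatic, lays eggs, satisfies condition Z1, has marker A, has scales, is tagged K, meets criterion K1, has marker Y, is an invertebrate, meets criterion N, carries flag S, has attribute Q1, has marker J, satisfies condition V, is in state P.
The only rule concluding "it satisfies condition E" is R12, which needs "it is nocturnal"; that is never established.

No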